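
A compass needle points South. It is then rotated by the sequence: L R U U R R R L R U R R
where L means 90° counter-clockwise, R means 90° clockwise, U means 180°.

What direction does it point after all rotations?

Start: South
  L (left (90° counter-clockwise)) -> East
  R (right (90° clockwise)) -> South
  U (U-turn (180°)) -> North
  U (U-turn (180°)) -> South
  R (right (90° clockwise)) -> West
  R (right (90° clockwise)) -> North
  R (right (90° clockwise)) -> East
  L (left (90° counter-clockwise)) -> North
  R (right (90° clockwise)) -> East
  U (U-turn (180°)) -> West
  R (right (90° clockwise)) -> North
  R (right (90° clockwise)) -> East
Final: East

Answer: Final heading: East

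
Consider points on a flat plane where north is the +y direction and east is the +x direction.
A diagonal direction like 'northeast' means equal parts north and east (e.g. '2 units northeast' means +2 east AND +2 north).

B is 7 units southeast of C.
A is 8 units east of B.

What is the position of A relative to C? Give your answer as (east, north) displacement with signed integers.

Answer: A is at (east=15, north=-7) relative to C.

Derivation:
Place C at the origin (east=0, north=0).
  B is 7 units southeast of C: delta (east=+7, north=-7); B at (east=7, north=-7).
  A is 8 units east of B: delta (east=+8, north=+0); A at (east=15, north=-7).
Therefore A relative to C: (east=15, north=-7).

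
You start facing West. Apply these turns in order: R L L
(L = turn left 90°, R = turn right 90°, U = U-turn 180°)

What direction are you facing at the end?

Start: West
  R (right (90° clockwise)) -> North
  L (left (90° counter-clockwise)) -> West
  L (left (90° counter-clockwise)) -> South
Final: South

Answer: Final heading: South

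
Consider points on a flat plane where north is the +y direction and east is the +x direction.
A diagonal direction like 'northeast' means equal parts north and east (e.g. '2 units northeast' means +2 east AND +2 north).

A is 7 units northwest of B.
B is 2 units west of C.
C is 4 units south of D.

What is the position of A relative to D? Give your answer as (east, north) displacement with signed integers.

Place D at the origin (east=0, north=0).
  C is 4 units south of D: delta (east=+0, north=-4); C at (east=0, north=-4).
  B is 2 units west of C: delta (east=-2, north=+0); B at (east=-2, north=-4).
  A is 7 units northwest of B: delta (east=-7, north=+7); A at (east=-9, north=3).
Therefore A relative to D: (east=-9, north=3).

Answer: A is at (east=-9, north=3) relative to D.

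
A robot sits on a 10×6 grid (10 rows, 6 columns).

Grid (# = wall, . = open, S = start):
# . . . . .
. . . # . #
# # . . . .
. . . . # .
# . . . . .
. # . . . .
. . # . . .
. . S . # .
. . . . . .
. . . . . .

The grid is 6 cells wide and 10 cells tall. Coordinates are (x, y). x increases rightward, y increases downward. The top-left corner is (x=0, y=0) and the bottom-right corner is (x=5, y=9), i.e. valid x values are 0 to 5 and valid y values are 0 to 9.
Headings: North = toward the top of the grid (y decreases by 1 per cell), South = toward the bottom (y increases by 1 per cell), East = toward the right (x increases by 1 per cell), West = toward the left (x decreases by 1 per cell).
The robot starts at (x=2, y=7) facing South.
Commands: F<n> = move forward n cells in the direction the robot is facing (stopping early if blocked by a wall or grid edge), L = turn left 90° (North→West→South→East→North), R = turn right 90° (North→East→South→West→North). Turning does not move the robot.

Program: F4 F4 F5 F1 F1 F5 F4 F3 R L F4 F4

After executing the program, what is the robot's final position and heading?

Answer: Final position: (x=2, y=9), facing South

Derivation:
Start: (x=2, y=7), facing South
  F4: move forward 2/4 (blocked), now at (x=2, y=9)
  F4: move forward 0/4 (blocked), now at (x=2, y=9)
  F5: move forward 0/5 (blocked), now at (x=2, y=9)
  F1: move forward 0/1 (blocked), now at (x=2, y=9)
  F1: move forward 0/1 (blocked), now at (x=2, y=9)
  F5: move forward 0/5 (blocked), now at (x=2, y=9)
  F4: move forward 0/4 (blocked), now at (x=2, y=9)
  F3: move forward 0/3 (blocked), now at (x=2, y=9)
  R: turn right, now facing West
  L: turn left, now facing South
  F4: move forward 0/4 (blocked), now at (x=2, y=9)
  F4: move forward 0/4 (blocked), now at (x=2, y=9)
Final: (x=2, y=9), facing South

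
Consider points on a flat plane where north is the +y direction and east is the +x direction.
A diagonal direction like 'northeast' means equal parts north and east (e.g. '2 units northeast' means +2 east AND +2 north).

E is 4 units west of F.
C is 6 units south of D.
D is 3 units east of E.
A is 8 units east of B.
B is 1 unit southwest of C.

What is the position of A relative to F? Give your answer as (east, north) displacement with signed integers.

Answer: A is at (east=6, north=-7) relative to F.

Derivation:
Place F at the origin (east=0, north=0).
  E is 4 units west of F: delta (east=-4, north=+0); E at (east=-4, north=0).
  D is 3 units east of E: delta (east=+3, north=+0); D at (east=-1, north=0).
  C is 6 units south of D: delta (east=+0, north=-6); C at (east=-1, north=-6).
  B is 1 unit southwest of C: delta (east=-1, north=-1); B at (east=-2, north=-7).
  A is 8 units east of B: delta (east=+8, north=+0); A at (east=6, north=-7).
Therefore A relative to F: (east=6, north=-7).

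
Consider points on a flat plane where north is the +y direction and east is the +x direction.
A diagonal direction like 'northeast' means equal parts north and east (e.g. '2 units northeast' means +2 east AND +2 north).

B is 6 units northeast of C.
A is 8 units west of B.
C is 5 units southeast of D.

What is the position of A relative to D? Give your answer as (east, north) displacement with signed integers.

Place D at the origin (east=0, north=0).
  C is 5 units southeast of D: delta (east=+5, north=-5); C at (east=5, north=-5).
  B is 6 units northeast of C: delta (east=+6, north=+6); B at (east=11, north=1).
  A is 8 units west of B: delta (east=-8, north=+0); A at (east=3, north=1).
Therefore A relative to D: (east=3, north=1).

Answer: A is at (east=3, north=1) relative to D.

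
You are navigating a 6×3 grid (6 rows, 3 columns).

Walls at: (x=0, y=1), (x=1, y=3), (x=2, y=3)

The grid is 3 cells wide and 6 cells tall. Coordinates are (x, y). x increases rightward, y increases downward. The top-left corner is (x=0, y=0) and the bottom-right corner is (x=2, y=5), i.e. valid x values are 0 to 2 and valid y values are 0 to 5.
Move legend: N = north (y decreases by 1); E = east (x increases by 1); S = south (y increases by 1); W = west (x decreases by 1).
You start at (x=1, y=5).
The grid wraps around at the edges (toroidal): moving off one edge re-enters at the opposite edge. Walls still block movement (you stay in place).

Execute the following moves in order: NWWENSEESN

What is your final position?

Start: (x=1, y=5)
  N (north): (x=1, y=5) -> (x=1, y=4)
  W (west): (x=1, y=4) -> (x=0, y=4)
  W (west): (x=0, y=4) -> (x=2, y=4)
  E (east): (x=2, y=4) -> (x=0, y=4)
  N (north): (x=0, y=4) -> (x=0, y=3)
  S (south): (x=0, y=3) -> (x=0, y=4)
  E (east): (x=0, y=4) -> (x=1, y=4)
  E (east): (x=1, y=4) -> (x=2, y=4)
  S (south): (x=2, y=4) -> (x=2, y=5)
  N (north): (x=2, y=5) -> (x=2, y=4)
Final: (x=2, y=4)

Answer: Final position: (x=2, y=4)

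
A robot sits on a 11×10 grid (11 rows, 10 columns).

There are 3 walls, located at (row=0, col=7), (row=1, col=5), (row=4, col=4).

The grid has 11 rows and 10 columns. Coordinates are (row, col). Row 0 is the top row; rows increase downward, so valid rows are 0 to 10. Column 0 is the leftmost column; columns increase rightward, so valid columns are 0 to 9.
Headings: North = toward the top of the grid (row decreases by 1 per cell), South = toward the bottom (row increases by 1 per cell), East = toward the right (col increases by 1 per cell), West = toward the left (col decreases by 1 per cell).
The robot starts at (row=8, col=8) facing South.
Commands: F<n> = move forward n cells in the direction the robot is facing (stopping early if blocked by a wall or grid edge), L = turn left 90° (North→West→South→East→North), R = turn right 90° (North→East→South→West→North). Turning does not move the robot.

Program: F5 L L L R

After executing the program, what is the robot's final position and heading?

Start: (row=8, col=8), facing South
  F5: move forward 2/5 (blocked), now at (row=10, col=8)
  L: turn left, now facing East
  L: turn left, now facing North
  L: turn left, now facing West
  R: turn right, now facing North
Final: (row=10, col=8), facing North

Answer: Final position: (row=10, col=8), facing North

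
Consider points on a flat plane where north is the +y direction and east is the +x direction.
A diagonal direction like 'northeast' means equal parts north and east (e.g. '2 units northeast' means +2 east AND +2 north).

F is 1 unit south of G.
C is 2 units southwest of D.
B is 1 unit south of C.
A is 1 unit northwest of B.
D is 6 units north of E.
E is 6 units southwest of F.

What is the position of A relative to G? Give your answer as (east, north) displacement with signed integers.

Answer: A is at (east=-9, north=-3) relative to G.

Derivation:
Place G at the origin (east=0, north=0).
  F is 1 unit south of G: delta (east=+0, north=-1); F at (east=0, north=-1).
  E is 6 units southwest of F: delta (east=-6, north=-6); E at (east=-6, north=-7).
  D is 6 units north of E: delta (east=+0, north=+6); D at (east=-6, north=-1).
  C is 2 units southwest of D: delta (east=-2, north=-2); C at (east=-8, north=-3).
  B is 1 unit south of C: delta (east=+0, north=-1); B at (east=-8, north=-4).
  A is 1 unit northwest of B: delta (east=-1, north=+1); A at (east=-9, north=-3).
Therefore A relative to G: (east=-9, north=-3).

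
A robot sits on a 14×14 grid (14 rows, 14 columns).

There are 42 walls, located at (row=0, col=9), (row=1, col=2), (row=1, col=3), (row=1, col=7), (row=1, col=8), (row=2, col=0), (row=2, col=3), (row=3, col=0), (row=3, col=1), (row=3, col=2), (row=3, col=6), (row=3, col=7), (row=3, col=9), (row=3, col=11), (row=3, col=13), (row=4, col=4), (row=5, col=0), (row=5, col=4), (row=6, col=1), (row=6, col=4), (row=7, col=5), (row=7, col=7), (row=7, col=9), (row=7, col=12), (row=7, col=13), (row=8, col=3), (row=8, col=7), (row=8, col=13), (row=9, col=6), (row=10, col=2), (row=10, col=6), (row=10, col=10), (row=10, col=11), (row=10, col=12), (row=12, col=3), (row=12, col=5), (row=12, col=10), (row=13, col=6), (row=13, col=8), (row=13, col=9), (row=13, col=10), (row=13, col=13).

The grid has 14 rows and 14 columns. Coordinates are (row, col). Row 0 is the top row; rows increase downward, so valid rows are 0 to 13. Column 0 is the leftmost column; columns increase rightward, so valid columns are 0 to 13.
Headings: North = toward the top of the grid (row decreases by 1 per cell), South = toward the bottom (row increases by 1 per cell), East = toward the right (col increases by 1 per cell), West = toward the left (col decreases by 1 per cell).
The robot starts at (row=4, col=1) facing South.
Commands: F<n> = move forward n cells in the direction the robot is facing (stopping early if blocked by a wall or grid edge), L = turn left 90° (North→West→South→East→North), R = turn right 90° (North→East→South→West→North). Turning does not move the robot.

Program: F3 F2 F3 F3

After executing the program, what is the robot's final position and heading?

Start: (row=4, col=1), facing South
  F3: move forward 1/3 (blocked), now at (row=5, col=1)
  F2: move forward 0/2 (blocked), now at (row=5, col=1)
  F3: move forward 0/3 (blocked), now at (row=5, col=1)
  F3: move forward 0/3 (blocked), now at (row=5, col=1)
Final: (row=5, col=1), facing South

Answer: Final position: (row=5, col=1), facing South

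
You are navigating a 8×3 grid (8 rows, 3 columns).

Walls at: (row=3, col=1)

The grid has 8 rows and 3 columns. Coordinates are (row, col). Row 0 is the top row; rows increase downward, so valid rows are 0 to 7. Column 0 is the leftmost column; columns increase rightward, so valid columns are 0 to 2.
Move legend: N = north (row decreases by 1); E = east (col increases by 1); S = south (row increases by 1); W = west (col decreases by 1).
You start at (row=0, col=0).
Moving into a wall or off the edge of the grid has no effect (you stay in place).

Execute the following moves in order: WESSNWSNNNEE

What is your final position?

Answer: Final position: (row=0, col=2)

Derivation:
Start: (row=0, col=0)
  W (west): blocked, stay at (row=0, col=0)
  E (east): (row=0, col=0) -> (row=0, col=1)
  S (south): (row=0, col=1) -> (row=1, col=1)
  S (south): (row=1, col=1) -> (row=2, col=1)
  N (north): (row=2, col=1) -> (row=1, col=1)
  W (west): (row=1, col=1) -> (row=1, col=0)
  S (south): (row=1, col=0) -> (row=2, col=0)
  N (north): (row=2, col=0) -> (row=1, col=0)
  N (north): (row=1, col=0) -> (row=0, col=0)
  N (north): blocked, stay at (row=0, col=0)
  E (east): (row=0, col=0) -> (row=0, col=1)
  E (east): (row=0, col=1) -> (row=0, col=2)
Final: (row=0, col=2)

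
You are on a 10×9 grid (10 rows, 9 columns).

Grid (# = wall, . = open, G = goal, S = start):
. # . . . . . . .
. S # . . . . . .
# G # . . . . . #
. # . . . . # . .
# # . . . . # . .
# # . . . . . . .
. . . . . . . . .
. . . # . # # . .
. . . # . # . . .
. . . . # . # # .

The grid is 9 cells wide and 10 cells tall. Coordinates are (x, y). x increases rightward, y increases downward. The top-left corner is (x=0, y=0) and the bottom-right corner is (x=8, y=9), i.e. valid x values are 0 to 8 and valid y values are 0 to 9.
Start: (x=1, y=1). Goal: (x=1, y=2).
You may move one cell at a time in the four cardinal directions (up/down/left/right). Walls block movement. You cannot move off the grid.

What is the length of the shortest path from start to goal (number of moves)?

Answer: Shortest path length: 1

Derivation:
BFS from (x=1, y=1) until reaching (x=1, y=2):
  Distance 0: (x=1, y=1)
  Distance 1: (x=0, y=1), (x=1, y=2)  <- goal reached here
One shortest path (1 moves): (x=1, y=1) -> (x=1, y=2)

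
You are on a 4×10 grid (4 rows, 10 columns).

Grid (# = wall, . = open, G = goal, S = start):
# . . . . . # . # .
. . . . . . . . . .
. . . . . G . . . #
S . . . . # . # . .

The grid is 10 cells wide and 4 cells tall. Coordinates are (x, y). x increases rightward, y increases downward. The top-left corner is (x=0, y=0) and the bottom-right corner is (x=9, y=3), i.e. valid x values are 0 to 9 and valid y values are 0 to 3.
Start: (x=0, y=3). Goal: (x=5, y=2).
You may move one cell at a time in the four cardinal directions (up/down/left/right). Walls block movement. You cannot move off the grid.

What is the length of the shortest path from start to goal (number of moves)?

BFS from (x=0, y=3) until reaching (x=5, y=2):
  Distance 0: (x=0, y=3)
  Distance 1: (x=0, y=2), (x=1, y=3)
  Distance 2: (x=0, y=1), (x=1, y=2), (x=2, y=3)
  Distance 3: (x=1, y=1), (x=2, y=2), (x=3, y=3)
  Distance 4: (x=1, y=0), (x=2, y=1), (x=3, y=2), (x=4, y=3)
  Distance 5: (x=2, y=0), (x=3, y=1), (x=4, y=2)
  Distance 6: (x=3, y=0), (x=4, y=1), (x=5, y=2)  <- goal reached here
One shortest path (6 moves): (x=0, y=3) -> (x=1, y=3) -> (x=2, y=3) -> (x=3, y=3) -> (x=4, y=3) -> (x=4, y=2) -> (x=5, y=2)

Answer: Shortest path length: 6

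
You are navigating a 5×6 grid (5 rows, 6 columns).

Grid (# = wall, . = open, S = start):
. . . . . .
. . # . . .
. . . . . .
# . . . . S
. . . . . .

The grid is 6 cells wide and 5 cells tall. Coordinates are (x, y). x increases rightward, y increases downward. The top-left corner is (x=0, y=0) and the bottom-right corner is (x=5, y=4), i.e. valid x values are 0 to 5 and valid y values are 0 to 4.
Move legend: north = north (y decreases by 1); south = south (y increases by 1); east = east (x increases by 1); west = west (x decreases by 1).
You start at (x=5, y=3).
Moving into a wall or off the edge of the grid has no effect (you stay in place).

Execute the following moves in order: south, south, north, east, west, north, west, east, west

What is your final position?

Start: (x=5, y=3)
  south (south): (x=5, y=3) -> (x=5, y=4)
  south (south): blocked, stay at (x=5, y=4)
  north (north): (x=5, y=4) -> (x=5, y=3)
  east (east): blocked, stay at (x=5, y=3)
  west (west): (x=5, y=3) -> (x=4, y=3)
  north (north): (x=4, y=3) -> (x=4, y=2)
  west (west): (x=4, y=2) -> (x=3, y=2)
  east (east): (x=3, y=2) -> (x=4, y=2)
  west (west): (x=4, y=2) -> (x=3, y=2)
Final: (x=3, y=2)

Answer: Final position: (x=3, y=2)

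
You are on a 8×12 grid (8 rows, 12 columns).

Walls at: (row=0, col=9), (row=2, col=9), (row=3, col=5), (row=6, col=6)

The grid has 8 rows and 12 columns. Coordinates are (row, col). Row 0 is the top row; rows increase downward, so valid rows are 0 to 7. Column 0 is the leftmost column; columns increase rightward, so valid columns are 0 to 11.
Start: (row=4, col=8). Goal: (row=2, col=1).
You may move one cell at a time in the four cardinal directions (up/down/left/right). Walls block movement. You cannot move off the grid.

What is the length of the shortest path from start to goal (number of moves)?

BFS from (row=4, col=8) until reaching (row=2, col=1):
  Distance 0: (row=4, col=8)
  Distance 1: (row=3, col=8), (row=4, col=7), (row=4, col=9), (row=5, col=8)
  Distance 2: (row=2, col=8), (row=3, col=7), (row=3, col=9), (row=4, col=6), (row=4, col=10), (row=5, col=7), (row=5, col=9), (row=6, col=8)
  Distance 3: (row=1, col=8), (row=2, col=7), (row=3, col=6), (row=3, col=10), (row=4, col=5), (row=4, col=11), (row=5, col=6), (row=5, col=10), (row=6, col=7), (row=6, col=9), (row=7, col=8)
  Distance 4: (row=0, col=8), (row=1, col=7), (row=1, col=9), (row=2, col=6), (row=2, col=10), (row=3, col=11), (row=4, col=4), (row=5, col=5), (row=5, col=11), (row=6, col=10), (row=7, col=7), (row=7, col=9)
  Distance 5: (row=0, col=7), (row=1, col=6), (row=1, col=10), (row=2, col=5), (row=2, col=11), (row=3, col=4), (row=4, col=3), (row=5, col=4), (row=6, col=5), (row=6, col=11), (row=7, col=6), (row=7, col=10)
  Distance 6: (row=0, col=6), (row=0, col=10), (row=1, col=5), (row=1, col=11), (row=2, col=4), (row=3, col=3), (row=4, col=2), (row=5, col=3), (row=6, col=4), (row=7, col=5), (row=7, col=11)
  Distance 7: (row=0, col=5), (row=0, col=11), (row=1, col=4), (row=2, col=3), (row=3, col=2), (row=4, col=1), (row=5, col=2), (row=6, col=3), (row=7, col=4)
  Distance 8: (row=0, col=4), (row=1, col=3), (row=2, col=2), (row=3, col=1), (row=4, col=0), (row=5, col=1), (row=6, col=2), (row=7, col=3)
  Distance 9: (row=0, col=3), (row=1, col=2), (row=2, col=1), (row=3, col=0), (row=5, col=0), (row=6, col=1), (row=7, col=2)  <- goal reached here
One shortest path (9 moves): (row=4, col=8) -> (row=4, col=7) -> (row=4, col=6) -> (row=4, col=5) -> (row=4, col=4) -> (row=4, col=3) -> (row=4, col=2) -> (row=4, col=1) -> (row=3, col=1) -> (row=2, col=1)

Answer: Shortest path length: 9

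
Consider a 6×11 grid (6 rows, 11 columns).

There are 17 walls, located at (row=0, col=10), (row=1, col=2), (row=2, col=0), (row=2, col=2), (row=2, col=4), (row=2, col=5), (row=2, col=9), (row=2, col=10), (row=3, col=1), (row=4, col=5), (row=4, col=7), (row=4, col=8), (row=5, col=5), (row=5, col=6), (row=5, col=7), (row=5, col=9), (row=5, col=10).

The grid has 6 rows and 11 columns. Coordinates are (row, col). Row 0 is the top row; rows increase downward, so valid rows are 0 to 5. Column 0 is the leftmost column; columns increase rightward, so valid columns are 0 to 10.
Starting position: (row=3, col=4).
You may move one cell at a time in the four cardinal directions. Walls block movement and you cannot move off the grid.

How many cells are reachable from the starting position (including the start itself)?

BFS flood-fill from (row=3, col=4):
  Distance 0: (row=3, col=4)
  Distance 1: (row=3, col=3), (row=3, col=5), (row=4, col=4)
  Distance 2: (row=2, col=3), (row=3, col=2), (row=3, col=6), (row=4, col=3), (row=5, col=4)
  Distance 3: (row=1, col=3), (row=2, col=6), (row=3, col=7), (row=4, col=2), (row=4, col=6), (row=5, col=3)
  Distance 4: (row=0, col=3), (row=1, col=4), (row=1, col=6), (row=2, col=7), (row=3, col=8), (row=4, col=1), (row=5, col=2)
  Distance 5: (row=0, col=2), (row=0, col=4), (row=0, col=6), (row=1, col=5), (row=1, col=7), (row=2, col=8), (row=3, col=9), (row=4, col=0), (row=5, col=1)
  Distance 6: (row=0, col=1), (row=0, col=5), (row=0, col=7), (row=1, col=8), (row=3, col=0), (row=3, col=10), (row=4, col=9), (row=5, col=0)
  Distance 7: (row=0, col=0), (row=0, col=8), (row=1, col=1), (row=1, col=9), (row=4, col=10)
  Distance 8: (row=0, col=9), (row=1, col=0), (row=1, col=10), (row=2, col=1)
Total reachable: 48 (grid has 49 open cells total)

Answer: Reachable cells: 48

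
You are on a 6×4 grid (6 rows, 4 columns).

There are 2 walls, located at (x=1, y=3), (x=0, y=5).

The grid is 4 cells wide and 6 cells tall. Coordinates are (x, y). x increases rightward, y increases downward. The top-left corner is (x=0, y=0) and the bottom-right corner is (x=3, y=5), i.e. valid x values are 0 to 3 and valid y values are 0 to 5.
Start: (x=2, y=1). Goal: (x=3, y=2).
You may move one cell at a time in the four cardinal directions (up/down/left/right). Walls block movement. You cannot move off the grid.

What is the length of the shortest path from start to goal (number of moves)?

Answer: Shortest path length: 2

Derivation:
BFS from (x=2, y=1) until reaching (x=3, y=2):
  Distance 0: (x=2, y=1)
  Distance 1: (x=2, y=0), (x=1, y=1), (x=3, y=1), (x=2, y=2)
  Distance 2: (x=1, y=0), (x=3, y=0), (x=0, y=1), (x=1, y=2), (x=3, y=2), (x=2, y=3)  <- goal reached here
One shortest path (2 moves): (x=2, y=1) -> (x=3, y=1) -> (x=3, y=2)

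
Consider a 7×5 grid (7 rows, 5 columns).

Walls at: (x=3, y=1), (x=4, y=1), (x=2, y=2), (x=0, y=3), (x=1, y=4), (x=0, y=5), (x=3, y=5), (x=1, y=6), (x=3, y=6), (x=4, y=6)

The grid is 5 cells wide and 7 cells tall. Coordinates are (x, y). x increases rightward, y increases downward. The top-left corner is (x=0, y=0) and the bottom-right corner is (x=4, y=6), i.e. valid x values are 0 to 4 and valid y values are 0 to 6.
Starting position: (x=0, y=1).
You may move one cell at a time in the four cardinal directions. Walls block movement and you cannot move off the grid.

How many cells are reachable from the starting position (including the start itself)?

BFS flood-fill from (x=0, y=1):
  Distance 0: (x=0, y=1)
  Distance 1: (x=0, y=0), (x=1, y=1), (x=0, y=2)
  Distance 2: (x=1, y=0), (x=2, y=1), (x=1, y=2)
  Distance 3: (x=2, y=0), (x=1, y=3)
  Distance 4: (x=3, y=0), (x=2, y=3)
  Distance 5: (x=4, y=0), (x=3, y=3), (x=2, y=4)
  Distance 6: (x=3, y=2), (x=4, y=3), (x=3, y=4), (x=2, y=5)
  Distance 7: (x=4, y=2), (x=4, y=4), (x=1, y=5), (x=2, y=6)
  Distance 8: (x=4, y=5)
Total reachable: 23 (grid has 25 open cells total)

Answer: Reachable cells: 23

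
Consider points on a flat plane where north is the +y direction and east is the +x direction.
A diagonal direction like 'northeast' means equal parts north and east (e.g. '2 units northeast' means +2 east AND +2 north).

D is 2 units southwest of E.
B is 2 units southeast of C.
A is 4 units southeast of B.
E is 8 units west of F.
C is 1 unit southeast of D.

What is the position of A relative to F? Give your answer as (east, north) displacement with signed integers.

Place F at the origin (east=0, north=0).
  E is 8 units west of F: delta (east=-8, north=+0); E at (east=-8, north=0).
  D is 2 units southwest of E: delta (east=-2, north=-2); D at (east=-10, north=-2).
  C is 1 unit southeast of D: delta (east=+1, north=-1); C at (east=-9, north=-3).
  B is 2 units southeast of C: delta (east=+2, north=-2); B at (east=-7, north=-5).
  A is 4 units southeast of B: delta (east=+4, north=-4); A at (east=-3, north=-9).
Therefore A relative to F: (east=-3, north=-9).

Answer: A is at (east=-3, north=-9) relative to F.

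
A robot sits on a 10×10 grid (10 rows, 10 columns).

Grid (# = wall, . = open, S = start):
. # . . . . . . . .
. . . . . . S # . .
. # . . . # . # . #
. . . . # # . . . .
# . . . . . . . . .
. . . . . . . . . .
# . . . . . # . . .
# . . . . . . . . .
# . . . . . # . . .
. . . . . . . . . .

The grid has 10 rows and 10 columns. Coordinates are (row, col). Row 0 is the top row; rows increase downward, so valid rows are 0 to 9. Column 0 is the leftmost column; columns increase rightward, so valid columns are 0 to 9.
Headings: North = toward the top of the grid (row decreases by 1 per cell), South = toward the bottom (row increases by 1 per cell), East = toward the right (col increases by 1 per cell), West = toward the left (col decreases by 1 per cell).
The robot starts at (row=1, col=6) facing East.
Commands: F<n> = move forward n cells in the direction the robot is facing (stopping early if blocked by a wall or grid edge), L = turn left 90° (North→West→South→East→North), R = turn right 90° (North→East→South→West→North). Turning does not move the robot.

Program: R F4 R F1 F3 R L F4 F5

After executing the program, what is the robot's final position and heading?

Start: (row=1, col=6), facing East
  R: turn right, now facing South
  F4: move forward 4, now at (row=5, col=6)
  R: turn right, now facing West
  F1: move forward 1, now at (row=5, col=5)
  F3: move forward 3, now at (row=5, col=2)
  R: turn right, now facing North
  L: turn left, now facing West
  F4: move forward 2/4 (blocked), now at (row=5, col=0)
  F5: move forward 0/5 (blocked), now at (row=5, col=0)
Final: (row=5, col=0), facing West

Answer: Final position: (row=5, col=0), facing West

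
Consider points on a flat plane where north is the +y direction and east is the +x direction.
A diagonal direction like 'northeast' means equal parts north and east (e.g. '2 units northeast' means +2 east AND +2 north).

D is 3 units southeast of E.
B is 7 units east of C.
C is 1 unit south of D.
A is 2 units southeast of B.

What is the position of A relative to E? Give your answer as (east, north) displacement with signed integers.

Place E at the origin (east=0, north=0).
  D is 3 units southeast of E: delta (east=+3, north=-3); D at (east=3, north=-3).
  C is 1 unit south of D: delta (east=+0, north=-1); C at (east=3, north=-4).
  B is 7 units east of C: delta (east=+7, north=+0); B at (east=10, north=-4).
  A is 2 units southeast of B: delta (east=+2, north=-2); A at (east=12, north=-6).
Therefore A relative to E: (east=12, north=-6).

Answer: A is at (east=12, north=-6) relative to E.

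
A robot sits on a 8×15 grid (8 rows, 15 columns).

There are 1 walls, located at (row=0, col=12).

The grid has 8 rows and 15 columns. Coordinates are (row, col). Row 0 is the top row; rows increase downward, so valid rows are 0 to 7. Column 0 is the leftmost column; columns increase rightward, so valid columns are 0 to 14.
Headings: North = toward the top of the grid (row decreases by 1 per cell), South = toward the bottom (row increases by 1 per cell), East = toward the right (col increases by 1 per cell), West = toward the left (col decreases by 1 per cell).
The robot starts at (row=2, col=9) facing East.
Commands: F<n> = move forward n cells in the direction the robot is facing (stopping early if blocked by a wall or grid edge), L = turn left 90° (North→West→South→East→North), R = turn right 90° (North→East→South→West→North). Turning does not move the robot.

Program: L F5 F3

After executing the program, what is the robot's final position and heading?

Start: (row=2, col=9), facing East
  L: turn left, now facing North
  F5: move forward 2/5 (blocked), now at (row=0, col=9)
  F3: move forward 0/3 (blocked), now at (row=0, col=9)
Final: (row=0, col=9), facing North

Answer: Final position: (row=0, col=9), facing North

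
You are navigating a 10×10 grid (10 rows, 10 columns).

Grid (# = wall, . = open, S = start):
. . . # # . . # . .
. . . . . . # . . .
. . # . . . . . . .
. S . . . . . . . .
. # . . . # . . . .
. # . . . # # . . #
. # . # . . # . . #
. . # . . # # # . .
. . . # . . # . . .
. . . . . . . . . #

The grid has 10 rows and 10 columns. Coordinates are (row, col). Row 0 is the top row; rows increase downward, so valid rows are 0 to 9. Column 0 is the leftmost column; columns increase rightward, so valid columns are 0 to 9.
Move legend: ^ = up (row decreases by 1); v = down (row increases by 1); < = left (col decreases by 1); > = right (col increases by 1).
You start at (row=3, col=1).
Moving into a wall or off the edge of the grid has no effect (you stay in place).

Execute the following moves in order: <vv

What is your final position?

Answer: Final position: (row=5, col=0)

Derivation:
Start: (row=3, col=1)
  < (left): (row=3, col=1) -> (row=3, col=0)
  v (down): (row=3, col=0) -> (row=4, col=0)
  v (down): (row=4, col=0) -> (row=5, col=0)
Final: (row=5, col=0)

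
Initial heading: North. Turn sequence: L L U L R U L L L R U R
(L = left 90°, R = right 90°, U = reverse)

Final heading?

Start: North
  L (left (90° counter-clockwise)) -> West
  L (left (90° counter-clockwise)) -> South
  U (U-turn (180°)) -> North
  L (left (90° counter-clockwise)) -> West
  R (right (90° clockwise)) -> North
  U (U-turn (180°)) -> South
  L (left (90° counter-clockwise)) -> East
  L (left (90° counter-clockwise)) -> North
  L (left (90° counter-clockwise)) -> West
  R (right (90° clockwise)) -> North
  U (U-turn (180°)) -> South
  R (right (90° clockwise)) -> West
Final: West

Answer: Final heading: West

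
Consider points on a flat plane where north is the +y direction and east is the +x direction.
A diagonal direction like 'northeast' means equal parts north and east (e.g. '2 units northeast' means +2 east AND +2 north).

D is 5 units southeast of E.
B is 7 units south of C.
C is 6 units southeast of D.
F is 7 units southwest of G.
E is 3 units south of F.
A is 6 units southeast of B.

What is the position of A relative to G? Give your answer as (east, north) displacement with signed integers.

Place G at the origin (east=0, north=0).
  F is 7 units southwest of G: delta (east=-7, north=-7); F at (east=-7, north=-7).
  E is 3 units south of F: delta (east=+0, north=-3); E at (east=-7, north=-10).
  D is 5 units southeast of E: delta (east=+5, north=-5); D at (east=-2, north=-15).
  C is 6 units southeast of D: delta (east=+6, north=-6); C at (east=4, north=-21).
  B is 7 units south of C: delta (east=+0, north=-7); B at (east=4, north=-28).
  A is 6 units southeast of B: delta (east=+6, north=-6); A at (east=10, north=-34).
Therefore A relative to G: (east=10, north=-34).

Answer: A is at (east=10, north=-34) relative to G.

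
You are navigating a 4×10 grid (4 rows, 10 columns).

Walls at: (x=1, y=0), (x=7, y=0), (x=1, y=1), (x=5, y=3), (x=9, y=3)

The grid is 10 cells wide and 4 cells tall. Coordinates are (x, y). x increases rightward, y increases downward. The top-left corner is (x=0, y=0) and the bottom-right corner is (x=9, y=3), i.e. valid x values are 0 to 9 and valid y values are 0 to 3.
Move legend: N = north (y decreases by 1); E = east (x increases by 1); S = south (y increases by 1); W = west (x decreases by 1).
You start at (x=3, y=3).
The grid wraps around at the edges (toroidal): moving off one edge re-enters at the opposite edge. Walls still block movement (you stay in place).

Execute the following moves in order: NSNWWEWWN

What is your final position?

Start: (x=3, y=3)
  N (north): (x=3, y=3) -> (x=3, y=2)
  S (south): (x=3, y=2) -> (x=3, y=3)
  N (north): (x=3, y=3) -> (x=3, y=2)
  W (west): (x=3, y=2) -> (x=2, y=2)
  W (west): (x=2, y=2) -> (x=1, y=2)
  E (east): (x=1, y=2) -> (x=2, y=2)
  W (west): (x=2, y=2) -> (x=1, y=2)
  W (west): (x=1, y=2) -> (x=0, y=2)
  N (north): (x=0, y=2) -> (x=0, y=1)
Final: (x=0, y=1)

Answer: Final position: (x=0, y=1)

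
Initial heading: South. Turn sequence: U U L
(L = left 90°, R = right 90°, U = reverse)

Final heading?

Answer: Final heading: East

Derivation:
Start: South
  U (U-turn (180°)) -> North
  U (U-turn (180°)) -> South
  L (left (90° counter-clockwise)) -> East
Final: East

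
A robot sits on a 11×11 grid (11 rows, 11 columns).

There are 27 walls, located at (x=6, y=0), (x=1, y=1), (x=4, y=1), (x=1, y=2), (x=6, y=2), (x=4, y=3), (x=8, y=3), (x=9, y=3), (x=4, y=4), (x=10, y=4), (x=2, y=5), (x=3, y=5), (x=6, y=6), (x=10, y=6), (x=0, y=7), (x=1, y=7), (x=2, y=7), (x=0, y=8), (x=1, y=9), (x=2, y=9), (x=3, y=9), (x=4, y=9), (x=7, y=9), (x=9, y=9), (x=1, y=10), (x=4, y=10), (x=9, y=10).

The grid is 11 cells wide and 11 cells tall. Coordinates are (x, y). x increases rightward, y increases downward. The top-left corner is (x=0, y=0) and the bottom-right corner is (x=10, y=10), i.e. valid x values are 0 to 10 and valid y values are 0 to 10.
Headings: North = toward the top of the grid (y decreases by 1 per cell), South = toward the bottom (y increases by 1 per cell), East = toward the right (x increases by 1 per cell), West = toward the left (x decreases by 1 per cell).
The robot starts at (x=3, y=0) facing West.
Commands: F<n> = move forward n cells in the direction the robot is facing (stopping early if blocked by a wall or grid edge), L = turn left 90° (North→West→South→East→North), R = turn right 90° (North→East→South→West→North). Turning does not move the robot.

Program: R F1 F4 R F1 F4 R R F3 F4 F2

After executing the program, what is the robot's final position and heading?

Start: (x=3, y=0), facing West
  R: turn right, now facing North
  F1: move forward 0/1 (blocked), now at (x=3, y=0)
  F4: move forward 0/4 (blocked), now at (x=3, y=0)
  R: turn right, now facing East
  F1: move forward 1, now at (x=4, y=0)
  F4: move forward 1/4 (blocked), now at (x=5, y=0)
  R: turn right, now facing South
  R: turn right, now facing West
  F3: move forward 3, now at (x=2, y=0)
  F4: move forward 2/4 (blocked), now at (x=0, y=0)
  F2: move forward 0/2 (blocked), now at (x=0, y=0)
Final: (x=0, y=0), facing West

Answer: Final position: (x=0, y=0), facing West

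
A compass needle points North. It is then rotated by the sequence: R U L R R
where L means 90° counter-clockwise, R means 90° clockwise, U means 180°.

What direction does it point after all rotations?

Start: North
  R (right (90° clockwise)) -> East
  U (U-turn (180°)) -> West
  L (left (90° counter-clockwise)) -> South
  R (right (90° clockwise)) -> West
  R (right (90° clockwise)) -> North
Final: North

Answer: Final heading: North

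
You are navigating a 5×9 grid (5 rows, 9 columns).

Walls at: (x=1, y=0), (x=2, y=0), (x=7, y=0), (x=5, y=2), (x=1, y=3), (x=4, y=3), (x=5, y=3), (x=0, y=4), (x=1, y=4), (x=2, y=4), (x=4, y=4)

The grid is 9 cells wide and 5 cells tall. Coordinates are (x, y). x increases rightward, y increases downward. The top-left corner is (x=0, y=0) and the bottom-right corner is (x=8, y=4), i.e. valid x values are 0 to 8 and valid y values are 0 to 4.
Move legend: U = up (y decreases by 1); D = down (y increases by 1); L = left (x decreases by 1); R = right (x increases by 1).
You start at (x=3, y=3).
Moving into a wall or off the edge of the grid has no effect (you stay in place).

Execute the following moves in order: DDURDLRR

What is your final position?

Start: (x=3, y=3)
  D (down): (x=3, y=3) -> (x=3, y=4)
  D (down): blocked, stay at (x=3, y=4)
  U (up): (x=3, y=4) -> (x=3, y=3)
  R (right): blocked, stay at (x=3, y=3)
  D (down): (x=3, y=3) -> (x=3, y=4)
  L (left): blocked, stay at (x=3, y=4)
  R (right): blocked, stay at (x=3, y=4)
  R (right): blocked, stay at (x=3, y=4)
Final: (x=3, y=4)

Answer: Final position: (x=3, y=4)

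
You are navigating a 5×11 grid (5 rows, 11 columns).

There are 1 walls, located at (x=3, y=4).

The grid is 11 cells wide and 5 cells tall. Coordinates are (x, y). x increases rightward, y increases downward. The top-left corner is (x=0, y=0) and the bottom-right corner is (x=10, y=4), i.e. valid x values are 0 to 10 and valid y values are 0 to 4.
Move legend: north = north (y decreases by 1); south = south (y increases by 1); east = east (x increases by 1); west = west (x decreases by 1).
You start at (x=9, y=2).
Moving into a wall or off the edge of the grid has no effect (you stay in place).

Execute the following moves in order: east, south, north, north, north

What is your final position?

Answer: Final position: (x=10, y=0)

Derivation:
Start: (x=9, y=2)
  east (east): (x=9, y=2) -> (x=10, y=2)
  south (south): (x=10, y=2) -> (x=10, y=3)
  north (north): (x=10, y=3) -> (x=10, y=2)
  north (north): (x=10, y=2) -> (x=10, y=1)
  north (north): (x=10, y=1) -> (x=10, y=0)
Final: (x=10, y=0)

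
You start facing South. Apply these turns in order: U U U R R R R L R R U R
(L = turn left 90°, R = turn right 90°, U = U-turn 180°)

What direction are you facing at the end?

Start: South
  U (U-turn (180°)) -> North
  U (U-turn (180°)) -> South
  U (U-turn (180°)) -> North
  R (right (90° clockwise)) -> East
  R (right (90° clockwise)) -> South
  R (right (90° clockwise)) -> West
  R (right (90° clockwise)) -> North
  L (left (90° counter-clockwise)) -> West
  R (right (90° clockwise)) -> North
  R (right (90° clockwise)) -> East
  U (U-turn (180°)) -> West
  R (right (90° clockwise)) -> North
Final: North

Answer: Final heading: North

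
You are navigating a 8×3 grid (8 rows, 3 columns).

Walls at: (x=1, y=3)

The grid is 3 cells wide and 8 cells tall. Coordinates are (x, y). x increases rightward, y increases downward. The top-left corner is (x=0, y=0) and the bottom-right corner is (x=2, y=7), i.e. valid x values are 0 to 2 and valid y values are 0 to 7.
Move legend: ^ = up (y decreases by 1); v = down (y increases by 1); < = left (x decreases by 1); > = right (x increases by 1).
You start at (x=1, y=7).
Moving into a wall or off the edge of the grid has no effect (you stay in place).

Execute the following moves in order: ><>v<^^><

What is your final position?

Start: (x=1, y=7)
  > (right): (x=1, y=7) -> (x=2, y=7)
  < (left): (x=2, y=7) -> (x=1, y=7)
  > (right): (x=1, y=7) -> (x=2, y=7)
  v (down): blocked, stay at (x=2, y=7)
  < (left): (x=2, y=7) -> (x=1, y=7)
  ^ (up): (x=1, y=7) -> (x=1, y=6)
  ^ (up): (x=1, y=6) -> (x=1, y=5)
  > (right): (x=1, y=5) -> (x=2, y=5)
  < (left): (x=2, y=5) -> (x=1, y=5)
Final: (x=1, y=5)

Answer: Final position: (x=1, y=5)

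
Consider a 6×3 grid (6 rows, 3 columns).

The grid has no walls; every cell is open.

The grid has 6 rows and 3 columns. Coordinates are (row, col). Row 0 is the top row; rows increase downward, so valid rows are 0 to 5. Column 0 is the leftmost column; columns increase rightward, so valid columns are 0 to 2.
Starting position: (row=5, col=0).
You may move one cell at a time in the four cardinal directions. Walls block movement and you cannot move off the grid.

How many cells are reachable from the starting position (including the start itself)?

BFS flood-fill from (row=5, col=0):
  Distance 0: (row=5, col=0)
  Distance 1: (row=4, col=0), (row=5, col=1)
  Distance 2: (row=3, col=0), (row=4, col=1), (row=5, col=2)
  Distance 3: (row=2, col=0), (row=3, col=1), (row=4, col=2)
  Distance 4: (row=1, col=0), (row=2, col=1), (row=3, col=2)
  Distance 5: (row=0, col=0), (row=1, col=1), (row=2, col=2)
  Distance 6: (row=0, col=1), (row=1, col=2)
  Distance 7: (row=0, col=2)
Total reachable: 18 (grid has 18 open cells total)

Answer: Reachable cells: 18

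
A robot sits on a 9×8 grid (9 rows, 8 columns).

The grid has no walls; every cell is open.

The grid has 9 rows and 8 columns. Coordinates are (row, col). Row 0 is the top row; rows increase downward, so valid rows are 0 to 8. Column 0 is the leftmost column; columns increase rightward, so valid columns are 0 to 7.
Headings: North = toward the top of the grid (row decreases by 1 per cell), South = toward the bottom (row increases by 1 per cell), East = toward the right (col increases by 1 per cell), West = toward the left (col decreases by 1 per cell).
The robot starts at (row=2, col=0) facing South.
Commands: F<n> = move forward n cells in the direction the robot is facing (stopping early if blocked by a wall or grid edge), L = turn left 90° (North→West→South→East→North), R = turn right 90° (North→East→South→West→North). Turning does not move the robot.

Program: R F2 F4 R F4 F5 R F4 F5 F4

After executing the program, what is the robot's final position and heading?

Start: (row=2, col=0), facing South
  R: turn right, now facing West
  F2: move forward 0/2 (blocked), now at (row=2, col=0)
  F4: move forward 0/4 (blocked), now at (row=2, col=0)
  R: turn right, now facing North
  F4: move forward 2/4 (blocked), now at (row=0, col=0)
  F5: move forward 0/5 (blocked), now at (row=0, col=0)
  R: turn right, now facing East
  F4: move forward 4, now at (row=0, col=4)
  F5: move forward 3/5 (blocked), now at (row=0, col=7)
  F4: move forward 0/4 (blocked), now at (row=0, col=7)
Final: (row=0, col=7), facing East

Answer: Final position: (row=0, col=7), facing East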